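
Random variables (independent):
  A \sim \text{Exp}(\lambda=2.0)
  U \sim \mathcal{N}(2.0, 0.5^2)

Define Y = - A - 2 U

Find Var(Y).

For independent RVs: Var(aX + bY) = a²Var(X) + b²Var(Y)
Var(A) = 0.25
Var(U) = 0.25
Var(Y) = (-1)²*0.25 + (-2)²*0.25
= 1*0.25 + 4*0.25 = 1.25

1.25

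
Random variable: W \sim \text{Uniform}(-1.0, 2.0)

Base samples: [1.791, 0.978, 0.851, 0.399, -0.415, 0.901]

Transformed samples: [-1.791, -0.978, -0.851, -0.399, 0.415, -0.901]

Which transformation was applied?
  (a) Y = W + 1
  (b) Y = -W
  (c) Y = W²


Checking option (b) Y = -W:
  W = 1.791 -> Y = -1.791 ✓
  W = 0.978 -> Y = -0.978 ✓
  W = 0.851 -> Y = -0.851 ✓
All samples match this transformation.

(b) -W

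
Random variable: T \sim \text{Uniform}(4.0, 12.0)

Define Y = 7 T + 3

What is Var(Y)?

For Y = aT + b: Var(Y) = a² * Var(T)
Var(T) = (12 - 4)^2/12 = 5.3333333
Var(Y) = 7² * 5.3333333 = 49 * 5.3333333 = 261.33333

261.33333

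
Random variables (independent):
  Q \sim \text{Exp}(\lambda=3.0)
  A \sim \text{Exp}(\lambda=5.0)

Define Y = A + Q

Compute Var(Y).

For independent RVs: Var(aX + bY) = a²Var(X) + b²Var(Y)
Var(Q) = 0.11111111
Var(A) = 0.04
Var(Y) = 1²*0.11111111 + 1²*0.04
= 1*0.11111111 + 1*0.04 = 0.15111111

0.15111111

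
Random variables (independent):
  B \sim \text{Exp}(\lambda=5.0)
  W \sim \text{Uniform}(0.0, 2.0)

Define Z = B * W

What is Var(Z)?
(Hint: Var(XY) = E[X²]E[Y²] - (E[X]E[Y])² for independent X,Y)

Var(XY) = E[X²]E[Y²] - (E[X]E[Y])²
E[B] = 0.2, Var(B) = 0.04
E[W] = 1, Var(W) = 0.33333333
E[B²] = 0.04 + 0.2² = 0.08
E[W²] = 0.33333333 + 1² = 1.3333333
Var(Z) = 0.08*1.3333333 - (0.2*1)²
= 0.10666667 - 0.04 = 0.066666667

0.066666667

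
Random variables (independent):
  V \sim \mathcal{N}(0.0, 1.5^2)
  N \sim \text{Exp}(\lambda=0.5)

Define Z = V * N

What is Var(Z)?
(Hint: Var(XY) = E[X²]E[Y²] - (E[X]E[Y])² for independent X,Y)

Var(XY) = E[X²]E[Y²] - (E[X]E[Y])²
E[V] = 0, Var(V) = 2.25
E[N] = 2, Var(N) = 4
E[V²] = 2.25 + 0² = 2.25
E[N²] = 4 + 2² = 8
Var(Z) = 2.25*8 - (0*2)²
= 18 - 0 = 18

18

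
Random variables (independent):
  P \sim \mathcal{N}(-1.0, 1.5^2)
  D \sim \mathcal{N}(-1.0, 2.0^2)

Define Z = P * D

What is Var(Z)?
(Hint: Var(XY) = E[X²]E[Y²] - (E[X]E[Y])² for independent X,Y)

Var(XY) = E[X²]E[Y²] - (E[X]E[Y])²
E[P] = -1, Var(P) = 2.25
E[D] = -1, Var(D) = 4
E[P²] = 2.25 + (-1)² = 3.25
E[D²] = 4 + (-1)² = 5
Var(Z) = 3.25*5 - (-1*(-1))²
= 16.25 - 1 = 15.25

15.25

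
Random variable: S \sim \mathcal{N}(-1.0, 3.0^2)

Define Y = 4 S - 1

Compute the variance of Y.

For Y = aS + b: Var(Y) = a² * Var(S)
Var(S) = 3.0^2 = 9
Var(Y) = 4² * 9 = 16 * 9 = 144

144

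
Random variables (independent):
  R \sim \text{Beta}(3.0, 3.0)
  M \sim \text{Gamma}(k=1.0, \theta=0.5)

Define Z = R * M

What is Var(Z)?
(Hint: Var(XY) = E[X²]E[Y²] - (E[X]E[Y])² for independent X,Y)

Var(XY) = E[X²]E[Y²] - (E[X]E[Y])²
E[R] = 0.5, Var(R) = 0.035714286
E[M] = 0.5, Var(M) = 0.25
E[R²] = 0.035714286 + 0.5² = 0.28571429
E[M²] = 0.25 + 0.5² = 0.5
Var(Z) = 0.28571429*0.5 - (0.5*0.5)²
= 0.14285714 - 0.0625 = 0.080357143

0.080357143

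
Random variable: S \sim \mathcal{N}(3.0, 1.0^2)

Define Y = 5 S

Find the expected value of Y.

For Y = 5S:
E[Y] = 5 * E[S]
E[S] = 3.0 = 3
E[Y] = 5 * 3 = 15

15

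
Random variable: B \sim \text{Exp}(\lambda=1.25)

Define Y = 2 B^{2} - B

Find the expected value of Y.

E[Y] = 2*E[B²] - 1*E[B]
E[B] = 0.8
E[B²] = Var(B) + (E[B])² = 0.64 + 0.64 = 1.28
E[Y] = 2*1.28 - 1*0.8 = 1.76

1.76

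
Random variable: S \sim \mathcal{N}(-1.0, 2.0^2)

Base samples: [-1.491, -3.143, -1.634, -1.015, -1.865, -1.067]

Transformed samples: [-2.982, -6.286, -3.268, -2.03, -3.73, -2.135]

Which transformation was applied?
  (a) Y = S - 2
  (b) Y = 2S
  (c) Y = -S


Checking option (b) Y = 2S:
  S = -1.491 -> Y = -2.982 ✓
  S = -3.143 -> Y = -6.286 ✓
  S = -1.634 -> Y = -3.268 ✓
All samples match this transformation.

(b) 2S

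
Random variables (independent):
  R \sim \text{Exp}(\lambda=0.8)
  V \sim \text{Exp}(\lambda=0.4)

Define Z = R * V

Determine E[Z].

For independent RVs: E[XY] = E[X]*E[Y]
E[R] = 1.25
E[V] = 2.5
E[Z] = 1.25 * 2.5 = 3.125

3.125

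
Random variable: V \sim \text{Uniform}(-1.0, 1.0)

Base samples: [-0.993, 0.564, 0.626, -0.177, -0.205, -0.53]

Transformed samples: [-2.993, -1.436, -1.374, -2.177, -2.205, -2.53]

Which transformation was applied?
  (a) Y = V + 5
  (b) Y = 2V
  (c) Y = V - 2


Checking option (c) Y = V - 2:
  V = -0.993 -> Y = -2.993 ✓
  V = 0.564 -> Y = -1.436 ✓
  V = 0.626 -> Y = -1.374 ✓
All samples match this transformation.

(c) V - 2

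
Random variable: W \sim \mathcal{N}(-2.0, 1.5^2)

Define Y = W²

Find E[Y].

E[W²] = Var(W) + (E[W])² = 2.25 + 4 = 6.25

6.25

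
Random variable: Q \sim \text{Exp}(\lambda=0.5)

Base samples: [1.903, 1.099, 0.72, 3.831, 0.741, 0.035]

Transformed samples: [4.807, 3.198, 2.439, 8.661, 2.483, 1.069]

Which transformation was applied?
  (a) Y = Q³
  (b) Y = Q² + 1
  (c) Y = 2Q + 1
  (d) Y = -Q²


Checking option (c) Y = 2Q + 1:
  Q = 1.903 -> Y = 4.807 ✓
  Q = 1.099 -> Y = 3.198 ✓
  Q = 0.72 -> Y = 2.439 ✓
All samples match this transformation.

(c) 2Q + 1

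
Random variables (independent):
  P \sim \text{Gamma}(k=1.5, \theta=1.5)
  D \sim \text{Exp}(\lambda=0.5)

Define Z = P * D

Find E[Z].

For independent RVs: E[XY] = E[X]*E[Y]
E[P] = 2.25
E[D] = 2
E[Z] = 2.25 * 2 = 4.5

4.5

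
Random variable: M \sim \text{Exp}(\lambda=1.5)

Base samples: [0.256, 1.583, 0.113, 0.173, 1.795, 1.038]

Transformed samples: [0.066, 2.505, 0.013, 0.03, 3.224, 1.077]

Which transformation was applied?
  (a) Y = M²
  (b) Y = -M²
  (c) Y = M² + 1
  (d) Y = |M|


Checking option (a) Y = M²:
  M = 0.256 -> Y = 0.066 ✓
  M = 1.583 -> Y = 2.505 ✓
  M = 0.113 -> Y = 0.013 ✓
All samples match this transformation.

(a) M²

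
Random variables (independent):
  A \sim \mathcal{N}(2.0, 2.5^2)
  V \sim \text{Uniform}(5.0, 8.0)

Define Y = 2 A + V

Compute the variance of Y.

For independent RVs: Var(aX + bY) = a²Var(X) + b²Var(Y)
Var(A) = 6.25
Var(V) = 0.75
Var(Y) = 2²*6.25 + 1²*0.75
= 4*6.25 + 1*0.75 = 25.75

25.75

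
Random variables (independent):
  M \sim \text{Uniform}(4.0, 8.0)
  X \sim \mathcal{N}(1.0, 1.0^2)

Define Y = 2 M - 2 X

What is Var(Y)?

For independent RVs: Var(aX + bY) = a²Var(X) + b²Var(Y)
Var(M) = 1.3333333
Var(X) = 1
Var(Y) = 2²*1.3333333 + (-2)²*1
= 4*1.3333333 + 4*1 = 9.3333333

9.3333333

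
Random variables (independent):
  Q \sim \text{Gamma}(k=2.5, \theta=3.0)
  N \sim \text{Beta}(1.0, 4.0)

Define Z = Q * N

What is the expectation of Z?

For independent RVs: E[XY] = E[X]*E[Y]
E[Q] = 7.5
E[N] = 0.2
E[Z] = 7.5 * 0.2 = 1.5

1.5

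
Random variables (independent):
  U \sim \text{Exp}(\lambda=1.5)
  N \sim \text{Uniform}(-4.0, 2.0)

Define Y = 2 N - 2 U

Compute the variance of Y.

For independent RVs: Var(aX + bY) = a²Var(X) + b²Var(Y)
Var(U) = 0.44444444
Var(N) = 3
Var(Y) = (-2)²*0.44444444 + 2²*3
= 4*0.44444444 + 4*3 = 13.777778

13.777778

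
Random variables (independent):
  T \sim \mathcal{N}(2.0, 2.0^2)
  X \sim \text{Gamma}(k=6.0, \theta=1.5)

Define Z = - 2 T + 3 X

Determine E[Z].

E[Z] = -2*E[T] + 3*E[X]
E[T] = 2
E[X] = 9
E[Z] = -2*2 + 3*9 = 23

23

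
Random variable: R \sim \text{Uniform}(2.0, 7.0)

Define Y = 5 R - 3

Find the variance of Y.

For Y = aR + b: Var(Y) = a² * Var(R)
Var(R) = (7 - 2)^2/12 = 2.0833333
Var(Y) = 5² * 2.0833333 = 25 * 2.0833333 = 52.083333

52.083333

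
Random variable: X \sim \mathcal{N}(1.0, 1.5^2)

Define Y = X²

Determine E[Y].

E[X²] = Var(X) + (E[X])² = 2.25 + 1 = 3.25

3.25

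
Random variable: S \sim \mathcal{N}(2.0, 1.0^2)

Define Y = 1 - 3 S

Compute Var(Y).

For Y = aS + b: Var(Y) = a² * Var(S)
Var(S) = 1.0^2 = 1
Var(Y) = (-3)² * 1 = 9 * 1 = 9

9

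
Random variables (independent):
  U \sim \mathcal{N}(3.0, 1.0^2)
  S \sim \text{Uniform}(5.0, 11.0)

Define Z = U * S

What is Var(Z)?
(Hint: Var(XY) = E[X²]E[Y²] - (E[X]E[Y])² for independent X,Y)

Var(XY) = E[X²]E[Y²] - (E[X]E[Y])²
E[U] = 3, Var(U) = 1
E[S] = 8, Var(S) = 3
E[U²] = 1 + 3² = 10
E[S²] = 3 + 8² = 67
Var(Z) = 10*67 - (3*8)²
= 670 - 576 = 94

94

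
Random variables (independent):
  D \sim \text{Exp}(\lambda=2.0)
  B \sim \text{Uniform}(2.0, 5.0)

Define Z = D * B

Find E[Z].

For independent RVs: E[XY] = E[X]*E[Y]
E[D] = 0.5
E[B] = 3.5
E[Z] = 0.5 * 3.5 = 1.75

1.75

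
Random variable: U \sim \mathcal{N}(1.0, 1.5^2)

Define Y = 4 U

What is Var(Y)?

For Y = aU + b: Var(Y) = a² * Var(U)
Var(U) = 1.5^2 = 2.25
Var(Y) = 4² * 2.25 = 16 * 2.25 = 36

36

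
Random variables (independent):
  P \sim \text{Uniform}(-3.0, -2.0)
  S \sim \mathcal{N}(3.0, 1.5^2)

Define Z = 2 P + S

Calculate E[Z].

E[Z] = 2*E[P] + 1*E[S]
E[P] = -2.5
E[S] = 3
E[Z] = 2*(-2.5) + 1*3 = -2

-2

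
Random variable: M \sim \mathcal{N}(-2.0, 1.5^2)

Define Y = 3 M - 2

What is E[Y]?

For Y = 3M - 2:
E[Y] = 3 * E[M] - 2
E[M] = -2.0 = -2
E[Y] = 3 * (-2) - 2 = -8

-8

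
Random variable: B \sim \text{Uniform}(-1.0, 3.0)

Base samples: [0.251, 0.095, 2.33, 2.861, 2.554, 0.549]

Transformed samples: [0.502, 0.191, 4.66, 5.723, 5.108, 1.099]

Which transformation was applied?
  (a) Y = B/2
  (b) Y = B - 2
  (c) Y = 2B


Checking option (c) Y = 2B:
  B = 0.251 -> Y = 0.502 ✓
  B = 0.095 -> Y = 0.191 ✓
  B = 2.33 -> Y = 4.66 ✓
All samples match this transformation.

(c) 2B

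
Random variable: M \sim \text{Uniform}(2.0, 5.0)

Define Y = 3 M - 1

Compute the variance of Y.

For Y = aM + b: Var(Y) = a² * Var(M)
Var(M) = (5 - 2)^2/12 = 0.75
Var(Y) = 3² * 0.75 = 9 * 0.75 = 6.75

6.75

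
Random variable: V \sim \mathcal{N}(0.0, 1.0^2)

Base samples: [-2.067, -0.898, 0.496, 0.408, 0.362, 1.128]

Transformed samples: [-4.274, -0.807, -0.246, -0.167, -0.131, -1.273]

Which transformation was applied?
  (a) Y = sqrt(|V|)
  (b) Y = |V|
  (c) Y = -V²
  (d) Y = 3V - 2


Checking option (c) Y = -V²:
  V = -2.067 -> Y = -4.274 ✓
  V = -0.898 -> Y = -0.807 ✓
  V = 0.496 -> Y = -0.246 ✓
All samples match this transformation.

(c) -V²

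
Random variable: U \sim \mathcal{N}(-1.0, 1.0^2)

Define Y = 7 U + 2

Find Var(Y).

For Y = aU + b: Var(Y) = a² * Var(U)
Var(U) = 1.0^2 = 1
Var(Y) = 7² * 1 = 49 * 1 = 49

49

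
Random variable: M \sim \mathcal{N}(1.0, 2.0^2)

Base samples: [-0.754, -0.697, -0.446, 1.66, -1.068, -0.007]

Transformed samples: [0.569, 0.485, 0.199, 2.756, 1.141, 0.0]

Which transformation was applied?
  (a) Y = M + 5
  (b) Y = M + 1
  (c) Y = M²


Checking option (c) Y = M²:
  M = -0.754 -> Y = 0.569 ✓
  M = -0.697 -> Y = 0.485 ✓
  M = -0.446 -> Y = 0.199 ✓
All samples match this transformation.

(c) M²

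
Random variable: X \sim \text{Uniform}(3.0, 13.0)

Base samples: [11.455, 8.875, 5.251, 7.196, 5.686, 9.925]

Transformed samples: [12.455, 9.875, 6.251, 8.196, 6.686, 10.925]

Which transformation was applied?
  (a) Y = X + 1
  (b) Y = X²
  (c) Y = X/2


Checking option (a) Y = X + 1:
  X = 11.455 -> Y = 12.455 ✓
  X = 8.875 -> Y = 9.875 ✓
  X = 5.251 -> Y = 6.251 ✓
All samples match this transformation.

(a) X + 1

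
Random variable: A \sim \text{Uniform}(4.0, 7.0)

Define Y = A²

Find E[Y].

E[A²] = Var(A) + (E[A])² = 0.75 + 30.25 = 31

31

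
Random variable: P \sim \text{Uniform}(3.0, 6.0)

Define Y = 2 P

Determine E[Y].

For Y = 2P:
E[Y] = 2 * E[P]
E[P] = (3 + 6)/2 = 4.5
E[Y] = 2 * 4.5 = 9

9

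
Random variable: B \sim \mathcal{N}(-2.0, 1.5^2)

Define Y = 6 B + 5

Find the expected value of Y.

For Y = 6B + 5:
E[Y] = 6 * E[B] + 5
E[B] = -2.0 = -2
E[Y] = 6 * (-2) + 5 = -7

-7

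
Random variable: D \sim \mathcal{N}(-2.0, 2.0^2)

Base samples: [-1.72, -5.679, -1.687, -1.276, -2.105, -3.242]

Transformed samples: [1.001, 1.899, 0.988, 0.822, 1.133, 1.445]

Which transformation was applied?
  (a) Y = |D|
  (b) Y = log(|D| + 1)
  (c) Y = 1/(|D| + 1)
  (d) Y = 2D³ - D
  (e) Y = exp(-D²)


Checking option (b) Y = log(|D| + 1):
  D = -1.72 -> Y = 1.001 ✓
  D = -5.679 -> Y = 1.899 ✓
  D = -1.687 -> Y = 0.988 ✓
All samples match this transformation.

(b) log(|D| + 1)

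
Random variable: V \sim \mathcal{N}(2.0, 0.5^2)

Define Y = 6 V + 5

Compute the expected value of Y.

For Y = 6V + 5:
E[Y] = 6 * E[V] + 5
E[V] = 2.0 = 2
E[Y] = 6 * 2 + 5 = 17

17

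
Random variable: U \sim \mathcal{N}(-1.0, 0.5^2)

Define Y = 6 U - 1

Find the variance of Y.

For Y = aU + b: Var(Y) = a² * Var(U)
Var(U) = 0.5^2 = 0.25
Var(Y) = 6² * 0.25 = 36 * 0.25 = 9

9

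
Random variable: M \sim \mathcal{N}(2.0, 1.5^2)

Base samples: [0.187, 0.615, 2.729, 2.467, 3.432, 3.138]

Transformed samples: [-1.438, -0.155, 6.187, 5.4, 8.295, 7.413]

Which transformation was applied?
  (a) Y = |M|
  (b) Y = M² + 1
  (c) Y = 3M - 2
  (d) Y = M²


Checking option (c) Y = 3M - 2:
  M = 0.187 -> Y = -1.438 ✓
  M = 0.615 -> Y = -0.155 ✓
  M = 2.729 -> Y = 6.187 ✓
All samples match this transformation.

(c) 3M - 2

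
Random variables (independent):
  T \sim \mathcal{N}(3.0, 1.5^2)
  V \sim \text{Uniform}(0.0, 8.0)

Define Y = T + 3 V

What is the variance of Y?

For independent RVs: Var(aX + bY) = a²Var(X) + b²Var(Y)
Var(T) = 2.25
Var(V) = 5.3333333
Var(Y) = 1²*2.25 + 3²*5.3333333
= 1*2.25 + 9*5.3333333 = 50.25

50.25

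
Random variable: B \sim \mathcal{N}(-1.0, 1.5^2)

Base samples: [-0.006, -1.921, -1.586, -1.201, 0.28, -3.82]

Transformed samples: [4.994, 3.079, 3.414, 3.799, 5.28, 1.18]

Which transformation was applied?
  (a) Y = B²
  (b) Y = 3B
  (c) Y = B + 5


Checking option (c) Y = B + 5:
  B = -0.006 -> Y = 4.994 ✓
  B = -1.921 -> Y = 3.079 ✓
  B = -1.586 -> Y = 3.414 ✓
All samples match this transformation.

(c) B + 5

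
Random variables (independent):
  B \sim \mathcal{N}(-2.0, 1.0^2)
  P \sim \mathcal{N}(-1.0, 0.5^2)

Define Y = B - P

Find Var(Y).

For independent RVs: Var(aX + bY) = a²Var(X) + b²Var(Y)
Var(B) = 1
Var(P) = 0.25
Var(Y) = 1²*1 + (-1)²*0.25
= 1*1 + 1*0.25 = 1.25

1.25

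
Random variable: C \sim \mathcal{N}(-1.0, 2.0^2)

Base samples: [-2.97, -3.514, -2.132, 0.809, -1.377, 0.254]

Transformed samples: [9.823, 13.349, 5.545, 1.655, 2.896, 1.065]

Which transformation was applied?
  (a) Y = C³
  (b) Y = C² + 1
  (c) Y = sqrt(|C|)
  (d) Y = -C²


Checking option (b) Y = C² + 1:
  C = -2.97 -> Y = 9.823 ✓
  C = -3.514 -> Y = 13.349 ✓
  C = -2.132 -> Y = 5.545 ✓
All samples match this transformation.

(b) C² + 1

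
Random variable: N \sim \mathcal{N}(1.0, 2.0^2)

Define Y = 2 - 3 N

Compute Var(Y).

For Y = aN + b: Var(Y) = a² * Var(N)
Var(N) = 2.0^2 = 4
Var(Y) = (-3)² * 4 = 9 * 4 = 36

36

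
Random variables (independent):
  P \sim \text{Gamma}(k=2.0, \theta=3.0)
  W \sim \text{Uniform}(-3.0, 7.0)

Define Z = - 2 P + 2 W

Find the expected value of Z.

E[Z] = -2*E[P] + 2*E[W]
E[P] = 6
E[W] = 2
E[Z] = -2*6 + 2*2 = -8

-8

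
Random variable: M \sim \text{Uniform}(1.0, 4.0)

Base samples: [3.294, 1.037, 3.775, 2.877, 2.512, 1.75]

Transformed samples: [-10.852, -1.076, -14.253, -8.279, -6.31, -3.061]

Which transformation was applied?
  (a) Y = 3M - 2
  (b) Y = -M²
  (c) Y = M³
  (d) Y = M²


Checking option (b) Y = -M²:
  M = 3.294 -> Y = -10.852 ✓
  M = 1.037 -> Y = -1.076 ✓
  M = 3.775 -> Y = -14.253 ✓
All samples match this transformation.

(b) -M²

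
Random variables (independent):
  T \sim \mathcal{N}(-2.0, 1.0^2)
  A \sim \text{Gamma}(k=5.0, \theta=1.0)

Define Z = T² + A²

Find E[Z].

E[Z] = E[T²] + E[A²]
E[T²] = Var(T) + E[T]² = 1 + 4 = 5
E[A²] = Var(A) + E[A]² = 5 + 25 = 30
E[Z] = 5 + 30 = 35

35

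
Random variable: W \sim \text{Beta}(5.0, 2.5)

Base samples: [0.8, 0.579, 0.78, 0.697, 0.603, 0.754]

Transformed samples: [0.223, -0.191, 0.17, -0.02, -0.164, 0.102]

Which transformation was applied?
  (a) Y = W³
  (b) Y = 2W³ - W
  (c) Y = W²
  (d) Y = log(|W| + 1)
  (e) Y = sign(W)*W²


Checking option (b) Y = 2W³ - W:
  W = 0.8 -> Y = 0.223 ✓
  W = 0.579 -> Y = -0.191 ✓
  W = 0.78 -> Y = 0.17 ✓
All samples match this transformation.

(b) 2W³ - W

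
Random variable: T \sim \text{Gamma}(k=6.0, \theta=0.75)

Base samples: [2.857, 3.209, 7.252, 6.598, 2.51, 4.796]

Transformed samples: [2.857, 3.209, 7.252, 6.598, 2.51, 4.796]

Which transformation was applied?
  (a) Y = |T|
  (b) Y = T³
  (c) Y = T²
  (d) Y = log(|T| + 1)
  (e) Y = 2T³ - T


Checking option (a) Y = |T|:
  T = 2.857 -> Y = 2.857 ✓
  T = 3.209 -> Y = 3.209 ✓
  T = 7.252 -> Y = 7.252 ✓
All samples match this transformation.

(a) |T|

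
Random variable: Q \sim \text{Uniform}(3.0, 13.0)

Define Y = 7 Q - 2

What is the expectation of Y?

For Y = 7Q - 2:
E[Y] = 7 * E[Q] - 2
E[Q] = (3 + 13)/2 = 8
E[Y] = 7 * 8 - 2 = 54

54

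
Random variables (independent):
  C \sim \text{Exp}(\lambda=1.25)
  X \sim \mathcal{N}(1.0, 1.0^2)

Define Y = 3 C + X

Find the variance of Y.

For independent RVs: Var(aX + bY) = a²Var(X) + b²Var(Y)
Var(C) = 0.64
Var(X) = 1
Var(Y) = 3²*0.64 + 1²*1
= 9*0.64 + 1*1 = 6.76

6.76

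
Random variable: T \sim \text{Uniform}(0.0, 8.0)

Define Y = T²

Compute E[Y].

Using E[X²] = Var(X) + (E[X])²:
E[T] = 4
Var(T) = (8 - 0)^2/12 = 5.3333333
E[T²] = 5.3333333 + 4² = 5.3333333 + 16 = 21.333333

21.333333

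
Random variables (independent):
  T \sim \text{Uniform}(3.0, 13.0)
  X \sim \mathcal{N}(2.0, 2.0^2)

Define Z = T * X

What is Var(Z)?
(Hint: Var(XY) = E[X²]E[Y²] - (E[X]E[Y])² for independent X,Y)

Var(XY) = E[X²]E[Y²] - (E[X]E[Y])²
E[T] = 8, Var(T) = 8.3333333
E[X] = 2, Var(X) = 4
E[T²] = 8.3333333 + 8² = 72.333333
E[X²] = 4 + 2² = 8
Var(Z) = 72.333333*8 - (8*2)²
= 578.66667 - 256 = 322.66667

322.66667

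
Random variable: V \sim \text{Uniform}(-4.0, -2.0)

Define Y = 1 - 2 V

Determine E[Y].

For Y = -2V + 1:
E[Y] = -2 * E[V] + 1
E[V] = (-4 - 2)/2 = -3
E[Y] = -2 * (-3) + 1 = 7

7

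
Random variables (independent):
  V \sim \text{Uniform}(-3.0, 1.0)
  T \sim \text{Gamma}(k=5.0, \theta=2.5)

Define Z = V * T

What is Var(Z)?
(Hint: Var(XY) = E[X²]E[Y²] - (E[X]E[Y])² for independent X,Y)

Var(XY) = E[X²]E[Y²] - (E[X]E[Y])²
E[V] = -1, Var(V) = 1.3333333
E[T] = 12.5, Var(T) = 31.25
E[V²] = 1.3333333 + (-1)² = 2.3333333
E[T²] = 31.25 + 12.5² = 187.5
Var(Z) = 2.3333333*187.5 - (-1*12.5)²
= 437.5 - 156.25 = 281.25

281.25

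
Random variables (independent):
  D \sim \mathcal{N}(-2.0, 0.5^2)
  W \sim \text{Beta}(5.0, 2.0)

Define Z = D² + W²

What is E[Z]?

E[Z] = E[D²] + E[W²]
E[D²] = Var(D) + E[D]² = 0.25 + 4 = 4.25
E[W²] = Var(W) + E[W]² = 0.025510204 + 0.51020408 = 0.53571429
E[Z] = 4.25 + 0.53571429 = 4.7857143

4.7857143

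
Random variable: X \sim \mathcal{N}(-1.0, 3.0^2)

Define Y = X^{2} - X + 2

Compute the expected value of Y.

E[Y] = 1*E[X²] - 1*E[X] + 2
E[X] = -1
E[X²] = Var(X) + (E[X])² = 9 + 1 = 10
E[Y] = 1*10 - 1*(-1) + 2 = 13

13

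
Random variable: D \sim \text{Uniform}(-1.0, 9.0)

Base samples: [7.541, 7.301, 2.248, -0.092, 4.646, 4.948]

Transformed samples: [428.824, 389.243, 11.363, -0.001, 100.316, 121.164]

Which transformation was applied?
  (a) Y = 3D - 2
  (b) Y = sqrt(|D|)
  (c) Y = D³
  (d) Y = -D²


Checking option (c) Y = D³:
  D = 7.541 -> Y = 428.824 ✓
  D = 7.301 -> Y = 389.243 ✓
  D = 2.248 -> Y = 11.363 ✓
All samples match this transformation.

(c) D³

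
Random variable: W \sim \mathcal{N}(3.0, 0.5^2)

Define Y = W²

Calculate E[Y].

E[W²] = Var(W) + (E[W])² = 0.25 + 9 = 9.25

9.25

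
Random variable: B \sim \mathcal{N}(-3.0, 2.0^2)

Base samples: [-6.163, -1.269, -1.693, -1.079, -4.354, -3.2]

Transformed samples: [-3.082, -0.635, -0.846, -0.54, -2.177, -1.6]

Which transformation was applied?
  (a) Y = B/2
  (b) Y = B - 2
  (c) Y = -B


Checking option (a) Y = B/2:
  B = -6.163 -> Y = -3.082 ✓
  B = -1.269 -> Y = -0.635 ✓
  B = -1.693 -> Y = -0.846 ✓
All samples match this transformation.

(a) B/2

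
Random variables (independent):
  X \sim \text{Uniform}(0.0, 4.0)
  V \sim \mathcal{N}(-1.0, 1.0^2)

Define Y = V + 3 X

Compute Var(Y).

For independent RVs: Var(aX + bY) = a²Var(X) + b²Var(Y)
Var(X) = 1.3333333
Var(V) = 1
Var(Y) = 3²*1.3333333 + 1²*1
= 9*1.3333333 + 1*1 = 13

13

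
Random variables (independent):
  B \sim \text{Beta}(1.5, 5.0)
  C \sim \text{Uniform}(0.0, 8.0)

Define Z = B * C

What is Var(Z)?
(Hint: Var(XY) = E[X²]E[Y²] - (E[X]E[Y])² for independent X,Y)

Var(XY) = E[X²]E[Y²] - (E[X]E[Y])²
E[B] = 0.23076923, Var(B) = 0.023668639
E[C] = 4, Var(C) = 5.3333333
E[B²] = 0.023668639 + 0.23076923² = 0.076923077
E[C²] = 5.3333333 + 4² = 21.333333
Var(Z) = 0.076923077*21.333333 - (0.23076923*4)²
= 1.6410256 - 0.85207101 = 0.78895464

0.78895464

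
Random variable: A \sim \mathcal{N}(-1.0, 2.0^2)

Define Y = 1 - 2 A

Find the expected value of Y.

For Y = -2A + 1:
E[Y] = -2 * E[A] + 1
E[A] = -1.0 = -1
E[Y] = -2 * (-1) + 1 = 3

3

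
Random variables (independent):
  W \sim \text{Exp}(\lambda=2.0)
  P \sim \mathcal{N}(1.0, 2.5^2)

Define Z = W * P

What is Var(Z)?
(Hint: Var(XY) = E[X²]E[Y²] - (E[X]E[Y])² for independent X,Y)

Var(XY) = E[X²]E[Y²] - (E[X]E[Y])²
E[W] = 0.5, Var(W) = 0.25
E[P] = 1, Var(P) = 6.25
E[W²] = 0.25 + 0.5² = 0.5
E[P²] = 6.25 + 1² = 7.25
Var(Z) = 0.5*7.25 - (0.5*1)²
= 3.625 - 0.25 = 3.375

3.375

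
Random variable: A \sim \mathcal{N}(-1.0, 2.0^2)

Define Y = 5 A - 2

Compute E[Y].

For Y = 5A - 2:
E[Y] = 5 * E[A] - 2
E[A] = -1.0 = -1
E[Y] = 5 * (-1) - 2 = -7

-7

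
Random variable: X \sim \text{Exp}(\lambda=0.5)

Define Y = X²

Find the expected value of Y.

Using E[X²] = Var(X) + (E[X])²:
E[X] = 2
Var(X) = 1/0.5^2 = 4
E[X²] = 4 + 2² = 4 + 4 = 8

8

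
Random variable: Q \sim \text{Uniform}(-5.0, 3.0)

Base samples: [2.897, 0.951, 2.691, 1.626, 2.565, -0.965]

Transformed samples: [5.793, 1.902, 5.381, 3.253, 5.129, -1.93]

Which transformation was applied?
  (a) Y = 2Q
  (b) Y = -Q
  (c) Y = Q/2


Checking option (a) Y = 2Q:
  Q = 2.897 -> Y = 5.793 ✓
  Q = 0.951 -> Y = 1.902 ✓
  Q = 2.691 -> Y = 5.381 ✓
All samples match this transformation.

(a) 2Q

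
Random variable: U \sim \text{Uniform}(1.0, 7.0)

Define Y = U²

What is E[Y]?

E[U²] = Var(U) + (E[U])² = 3 + 16 = 19

19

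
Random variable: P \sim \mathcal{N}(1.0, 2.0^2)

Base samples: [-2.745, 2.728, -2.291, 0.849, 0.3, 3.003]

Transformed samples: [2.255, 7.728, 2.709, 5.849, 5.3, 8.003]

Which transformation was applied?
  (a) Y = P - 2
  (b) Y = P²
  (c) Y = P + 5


Checking option (c) Y = P + 5:
  P = -2.745 -> Y = 2.255 ✓
  P = 2.728 -> Y = 7.728 ✓
  P = -2.291 -> Y = 2.709 ✓
All samples match this transformation.

(c) P + 5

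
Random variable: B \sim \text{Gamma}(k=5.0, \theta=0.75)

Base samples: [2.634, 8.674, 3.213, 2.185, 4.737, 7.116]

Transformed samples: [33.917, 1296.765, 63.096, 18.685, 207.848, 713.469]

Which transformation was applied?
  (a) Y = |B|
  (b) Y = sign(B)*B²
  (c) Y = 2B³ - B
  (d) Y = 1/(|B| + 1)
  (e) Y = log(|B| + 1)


Checking option (c) Y = 2B³ - B:
  B = 2.634 -> Y = 33.917 ✓
  B = 8.674 -> Y = 1296.765 ✓
  B = 3.213 -> Y = 63.096 ✓
All samples match this transformation.

(c) 2B³ - B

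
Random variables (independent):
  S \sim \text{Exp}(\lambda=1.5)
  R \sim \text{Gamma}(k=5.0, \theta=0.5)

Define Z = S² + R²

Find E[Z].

E[Z] = E[S²] + E[R²]
E[S²] = Var(S) + E[S]² = 0.44444444 + 0.44444444 = 0.88888889
E[R²] = Var(R) + E[R]² = 1.25 + 6.25 = 7.5
E[Z] = 0.88888889 + 7.5 = 8.3888889

8.3888889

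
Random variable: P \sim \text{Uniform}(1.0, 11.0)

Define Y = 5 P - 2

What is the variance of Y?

For Y = aP + b: Var(Y) = a² * Var(P)
Var(P) = (11 - 1)^2/12 = 8.3333333
Var(Y) = 5² * 8.3333333 = 25 * 8.3333333 = 208.33333

208.33333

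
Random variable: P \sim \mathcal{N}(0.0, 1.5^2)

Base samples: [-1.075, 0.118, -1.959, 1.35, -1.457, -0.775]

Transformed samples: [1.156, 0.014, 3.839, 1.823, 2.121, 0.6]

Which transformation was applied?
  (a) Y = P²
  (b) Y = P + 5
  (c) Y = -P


Checking option (a) Y = P²:
  P = -1.075 -> Y = 1.156 ✓
  P = 0.118 -> Y = 0.014 ✓
  P = -1.959 -> Y = 3.839 ✓
All samples match this transformation.

(a) P²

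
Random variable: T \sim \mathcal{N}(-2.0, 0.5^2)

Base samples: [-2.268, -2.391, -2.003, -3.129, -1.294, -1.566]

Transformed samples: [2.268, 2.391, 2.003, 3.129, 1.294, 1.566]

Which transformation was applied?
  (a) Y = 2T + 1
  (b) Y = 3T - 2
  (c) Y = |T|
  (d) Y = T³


Checking option (c) Y = |T|:
  T = -2.268 -> Y = 2.268 ✓
  T = -2.391 -> Y = 2.391 ✓
  T = -2.003 -> Y = 2.003 ✓
All samples match this transformation.

(c) |T|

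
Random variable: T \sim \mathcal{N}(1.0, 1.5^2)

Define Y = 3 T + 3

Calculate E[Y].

For Y = 3T + 3:
E[Y] = 3 * E[T] + 3
E[T] = 1.0 = 1
E[Y] = 3 * 1 + 3 = 6

6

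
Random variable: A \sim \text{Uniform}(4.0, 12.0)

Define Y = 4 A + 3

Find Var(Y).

For Y = aA + b: Var(Y) = a² * Var(A)
Var(A) = (12 - 4)^2/12 = 5.3333333
Var(Y) = 4² * 5.3333333 = 16 * 5.3333333 = 85.333333

85.333333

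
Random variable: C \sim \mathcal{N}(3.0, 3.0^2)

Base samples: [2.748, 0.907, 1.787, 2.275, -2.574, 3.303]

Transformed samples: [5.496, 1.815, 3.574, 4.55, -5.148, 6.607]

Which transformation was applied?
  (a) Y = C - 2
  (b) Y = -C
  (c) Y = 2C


Checking option (c) Y = 2C:
  C = 2.748 -> Y = 5.496 ✓
  C = 0.907 -> Y = 1.815 ✓
  C = 1.787 -> Y = 3.574 ✓
All samples match this transformation.

(c) 2C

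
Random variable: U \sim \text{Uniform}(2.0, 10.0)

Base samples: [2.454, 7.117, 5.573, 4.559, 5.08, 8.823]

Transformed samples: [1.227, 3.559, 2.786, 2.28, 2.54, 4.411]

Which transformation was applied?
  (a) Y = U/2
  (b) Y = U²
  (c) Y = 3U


Checking option (a) Y = U/2:
  U = 2.454 -> Y = 1.227 ✓
  U = 7.117 -> Y = 3.559 ✓
  U = 5.573 -> Y = 2.786 ✓
All samples match this transformation.

(a) U/2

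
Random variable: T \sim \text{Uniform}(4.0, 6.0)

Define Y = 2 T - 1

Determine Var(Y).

For Y = aT + b: Var(Y) = a² * Var(T)
Var(T) = (6 - 4)^2/12 = 0.33333333
Var(Y) = 2² * 0.33333333 = 4 * 0.33333333 = 1.3333333

1.3333333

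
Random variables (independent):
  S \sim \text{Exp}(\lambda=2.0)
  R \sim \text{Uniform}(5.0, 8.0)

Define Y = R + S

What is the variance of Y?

For independent RVs: Var(aX + bY) = a²Var(X) + b²Var(Y)
Var(S) = 0.25
Var(R) = 0.75
Var(Y) = 1²*0.25 + 1²*0.75
= 1*0.25 + 1*0.75 = 1

1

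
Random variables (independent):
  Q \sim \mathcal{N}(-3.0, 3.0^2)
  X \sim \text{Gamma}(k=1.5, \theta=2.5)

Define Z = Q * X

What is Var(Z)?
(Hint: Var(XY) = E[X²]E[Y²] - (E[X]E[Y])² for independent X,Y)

Var(XY) = E[X²]E[Y²] - (E[X]E[Y])²
E[Q] = -3, Var(Q) = 9
E[X] = 3.75, Var(X) = 9.375
E[Q²] = 9 + (-3)² = 18
E[X²] = 9.375 + 3.75² = 23.4375
Var(Z) = 18*23.4375 - (-3*3.75)²
= 421.875 - 126.5625 = 295.3125

295.3125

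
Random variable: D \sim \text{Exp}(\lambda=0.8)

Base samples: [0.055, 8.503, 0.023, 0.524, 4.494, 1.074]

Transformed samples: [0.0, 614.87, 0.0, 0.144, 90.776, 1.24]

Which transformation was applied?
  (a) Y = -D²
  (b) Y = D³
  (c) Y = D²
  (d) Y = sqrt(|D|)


Checking option (b) Y = D³:
  D = 0.055 -> Y = 0.0 ✓
  D = 8.503 -> Y = 614.87 ✓
  D = 0.023 -> Y = 0.0 ✓
All samples match this transformation.

(b) D³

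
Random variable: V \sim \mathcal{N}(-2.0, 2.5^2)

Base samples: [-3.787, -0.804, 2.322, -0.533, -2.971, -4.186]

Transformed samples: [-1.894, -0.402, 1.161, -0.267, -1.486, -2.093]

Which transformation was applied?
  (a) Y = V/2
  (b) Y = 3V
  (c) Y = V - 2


Checking option (a) Y = V/2:
  V = -3.787 -> Y = -1.894 ✓
  V = -0.804 -> Y = -0.402 ✓
  V = 2.322 -> Y = 1.161 ✓
All samples match this transformation.

(a) V/2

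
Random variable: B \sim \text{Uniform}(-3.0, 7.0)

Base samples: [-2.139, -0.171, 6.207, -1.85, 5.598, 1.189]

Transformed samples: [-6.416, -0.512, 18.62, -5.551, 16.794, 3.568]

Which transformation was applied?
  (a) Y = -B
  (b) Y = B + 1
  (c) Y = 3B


Checking option (c) Y = 3B:
  B = -2.139 -> Y = -6.416 ✓
  B = -0.171 -> Y = -0.512 ✓
  B = 6.207 -> Y = 18.62 ✓
All samples match this transformation.

(c) 3B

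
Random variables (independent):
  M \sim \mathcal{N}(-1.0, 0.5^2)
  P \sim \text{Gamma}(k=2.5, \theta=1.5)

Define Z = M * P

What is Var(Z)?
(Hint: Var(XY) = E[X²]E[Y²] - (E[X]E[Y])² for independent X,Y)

Var(XY) = E[X²]E[Y²] - (E[X]E[Y])²
E[M] = -1, Var(M) = 0.25
E[P] = 3.75, Var(P) = 5.625
E[M²] = 0.25 + (-1)² = 1.25
E[P²] = 5.625 + 3.75² = 19.6875
Var(Z) = 1.25*19.6875 - (-1*3.75)²
= 24.609375 - 14.0625 = 10.546875

10.546875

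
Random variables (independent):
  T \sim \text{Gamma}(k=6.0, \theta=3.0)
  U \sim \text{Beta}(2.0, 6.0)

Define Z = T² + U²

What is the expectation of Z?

E[Z] = E[T²] + E[U²]
E[T²] = Var(T) + E[T]² = 54 + 324 = 378
E[U²] = Var(U) + E[U]² = 0.020833333 + 0.0625 = 0.083333333
E[Z] = 378 + 0.083333333 = 378.08333

378.08333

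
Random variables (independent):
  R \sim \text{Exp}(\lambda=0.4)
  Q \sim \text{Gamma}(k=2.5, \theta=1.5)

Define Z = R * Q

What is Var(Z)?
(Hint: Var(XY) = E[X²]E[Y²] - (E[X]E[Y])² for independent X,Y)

Var(XY) = E[X²]E[Y²] - (E[X]E[Y])²
E[R] = 2.5, Var(R) = 6.25
E[Q] = 3.75, Var(Q) = 5.625
E[R²] = 6.25 + 2.5² = 12.5
E[Q²] = 5.625 + 3.75² = 19.6875
Var(Z) = 12.5*19.6875 - (2.5*3.75)²
= 246.09375 - 87.890625 = 158.20312

158.20312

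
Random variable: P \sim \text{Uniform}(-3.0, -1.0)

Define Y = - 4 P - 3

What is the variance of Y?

For Y = aP + b: Var(Y) = a² * Var(P)
Var(P) = (-1 + 3)^2/12 = 0.33333333
Var(Y) = (-4)² * 0.33333333 = 16 * 0.33333333 = 5.3333333

5.3333333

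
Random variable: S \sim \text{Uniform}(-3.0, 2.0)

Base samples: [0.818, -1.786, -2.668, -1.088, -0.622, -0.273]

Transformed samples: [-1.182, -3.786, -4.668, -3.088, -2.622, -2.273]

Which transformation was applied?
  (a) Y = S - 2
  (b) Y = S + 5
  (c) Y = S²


Checking option (a) Y = S - 2:
  S = 0.818 -> Y = -1.182 ✓
  S = -1.786 -> Y = -3.786 ✓
  S = -2.668 -> Y = -4.668 ✓
All samples match this transformation.

(a) S - 2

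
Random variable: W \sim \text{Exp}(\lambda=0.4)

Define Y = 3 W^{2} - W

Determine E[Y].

E[Y] = 3*E[W²] - 1*E[W]
E[W] = 2.5
E[W²] = Var(W) + (E[W])² = 6.25 + 6.25 = 12.5
E[Y] = 3*12.5 - 1*2.5 = 35

35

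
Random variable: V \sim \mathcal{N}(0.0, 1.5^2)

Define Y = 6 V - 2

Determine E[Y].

For Y = 6V - 2:
E[Y] = 6 * E[V] - 2
E[V] = 0.0 = 0
E[Y] = 6 * 0 - 2 = -2

-2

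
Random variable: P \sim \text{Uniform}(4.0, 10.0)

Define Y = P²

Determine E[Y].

E[P²] = Var(P) + (E[P])² = 3 + 49 = 52

52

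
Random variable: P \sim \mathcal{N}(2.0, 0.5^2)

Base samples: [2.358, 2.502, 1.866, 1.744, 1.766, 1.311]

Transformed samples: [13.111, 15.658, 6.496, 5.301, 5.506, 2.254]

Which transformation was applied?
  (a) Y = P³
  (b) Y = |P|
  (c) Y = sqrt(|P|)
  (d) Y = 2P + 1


Checking option (a) Y = P³:
  P = 2.358 -> Y = 13.111 ✓
  P = 2.502 -> Y = 15.658 ✓
  P = 1.866 -> Y = 6.496 ✓
All samples match this transformation.

(a) P³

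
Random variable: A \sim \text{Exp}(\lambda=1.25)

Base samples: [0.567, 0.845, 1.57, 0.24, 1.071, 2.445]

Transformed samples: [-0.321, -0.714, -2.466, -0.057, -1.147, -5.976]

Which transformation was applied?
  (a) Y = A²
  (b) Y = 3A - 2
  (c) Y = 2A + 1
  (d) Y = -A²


Checking option (d) Y = -A²:
  A = 0.567 -> Y = -0.321 ✓
  A = 0.845 -> Y = -0.714 ✓
  A = 1.57 -> Y = -2.466 ✓
All samples match this transformation.

(d) -A²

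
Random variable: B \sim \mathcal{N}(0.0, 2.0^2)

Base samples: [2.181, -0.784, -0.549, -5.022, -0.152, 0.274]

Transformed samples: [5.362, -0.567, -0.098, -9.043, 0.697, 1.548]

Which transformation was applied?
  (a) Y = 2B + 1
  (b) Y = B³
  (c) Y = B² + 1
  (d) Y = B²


Checking option (a) Y = 2B + 1:
  B = 2.181 -> Y = 5.362 ✓
  B = -0.784 -> Y = -0.567 ✓
  B = -0.549 -> Y = -0.098 ✓
All samples match this transformation.

(a) 2B + 1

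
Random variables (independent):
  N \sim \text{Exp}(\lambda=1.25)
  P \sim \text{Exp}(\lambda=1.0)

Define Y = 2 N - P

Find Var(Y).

For independent RVs: Var(aX + bY) = a²Var(X) + b²Var(Y)
Var(N) = 0.64
Var(P) = 1
Var(Y) = 2²*0.64 + (-1)²*1
= 4*0.64 + 1*1 = 3.56

3.56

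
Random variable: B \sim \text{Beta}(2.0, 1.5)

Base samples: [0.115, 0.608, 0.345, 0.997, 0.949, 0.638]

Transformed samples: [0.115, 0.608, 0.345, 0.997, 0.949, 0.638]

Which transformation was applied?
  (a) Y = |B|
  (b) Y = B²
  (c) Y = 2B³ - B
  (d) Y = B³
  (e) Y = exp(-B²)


Checking option (a) Y = |B|:
  B = 0.115 -> Y = 0.115 ✓
  B = 0.608 -> Y = 0.608 ✓
  B = 0.345 -> Y = 0.345 ✓
All samples match this transformation.

(a) |B|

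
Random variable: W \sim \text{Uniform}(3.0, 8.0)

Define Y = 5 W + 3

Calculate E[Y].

For Y = 5W + 3:
E[Y] = 5 * E[W] + 3
E[W] = (3 + 8)/2 = 5.5
E[Y] = 5 * 5.5 + 3 = 30.5

30.5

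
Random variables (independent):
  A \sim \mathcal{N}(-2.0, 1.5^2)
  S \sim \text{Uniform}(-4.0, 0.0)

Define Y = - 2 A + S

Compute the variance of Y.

For independent RVs: Var(aX + bY) = a²Var(X) + b²Var(Y)
Var(A) = 2.25
Var(S) = 1.3333333
Var(Y) = (-2)²*2.25 + 1²*1.3333333
= 4*2.25 + 1*1.3333333 = 10.333333

10.333333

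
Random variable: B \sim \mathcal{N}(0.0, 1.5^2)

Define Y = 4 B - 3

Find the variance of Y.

For Y = aB + b: Var(Y) = a² * Var(B)
Var(B) = 1.5^2 = 2.25
Var(Y) = 4² * 2.25 = 16 * 2.25 = 36

36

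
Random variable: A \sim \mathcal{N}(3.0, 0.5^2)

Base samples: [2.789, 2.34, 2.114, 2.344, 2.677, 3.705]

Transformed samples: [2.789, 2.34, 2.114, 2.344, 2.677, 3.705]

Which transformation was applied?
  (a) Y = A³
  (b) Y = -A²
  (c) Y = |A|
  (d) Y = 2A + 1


Checking option (c) Y = |A|:
  A = 2.789 -> Y = 2.789 ✓
  A = 2.34 -> Y = 2.34 ✓
  A = 2.114 -> Y = 2.114 ✓
All samples match this transformation.

(c) |A|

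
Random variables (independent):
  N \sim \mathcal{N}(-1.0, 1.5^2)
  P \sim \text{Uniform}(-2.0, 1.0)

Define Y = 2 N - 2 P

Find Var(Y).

For independent RVs: Var(aX + bY) = a²Var(X) + b²Var(Y)
Var(N) = 2.25
Var(P) = 0.75
Var(Y) = 2²*2.25 + (-2)²*0.75
= 4*2.25 + 4*0.75 = 12

12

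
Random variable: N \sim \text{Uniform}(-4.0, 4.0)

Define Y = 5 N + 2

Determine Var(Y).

For Y = aN + b: Var(Y) = a² * Var(N)
Var(N) = (4 + 4)^2/12 = 5.3333333
Var(Y) = 5² * 5.3333333 = 25 * 5.3333333 = 133.33333

133.33333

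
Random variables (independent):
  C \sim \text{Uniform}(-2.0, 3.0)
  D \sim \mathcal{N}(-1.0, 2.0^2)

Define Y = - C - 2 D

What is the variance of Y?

For independent RVs: Var(aX + bY) = a²Var(X) + b²Var(Y)
Var(C) = 2.0833333
Var(D) = 4
Var(Y) = (-1)²*2.0833333 + (-2)²*4
= 1*2.0833333 + 4*4 = 18.083333

18.083333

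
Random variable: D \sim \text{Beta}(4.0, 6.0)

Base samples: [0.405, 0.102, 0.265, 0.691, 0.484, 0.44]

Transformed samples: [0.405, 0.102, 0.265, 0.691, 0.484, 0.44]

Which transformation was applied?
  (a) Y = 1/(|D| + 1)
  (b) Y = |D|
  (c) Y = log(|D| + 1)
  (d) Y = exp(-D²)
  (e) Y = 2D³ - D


Checking option (b) Y = |D|:
  D = 0.405 -> Y = 0.405 ✓
  D = 0.102 -> Y = 0.102 ✓
  D = 0.265 -> Y = 0.265 ✓
All samples match this transformation.

(b) |D|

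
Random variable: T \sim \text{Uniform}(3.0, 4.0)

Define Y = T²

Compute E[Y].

Using E[X²] = Var(X) + (E[X])²:
E[T] = 3.5
Var(T) = (4 - 3)^2/12 = 0.083333333
E[T²] = 0.083333333 + 3.5² = 0.083333333 + 12.25 = 12.333333

12.333333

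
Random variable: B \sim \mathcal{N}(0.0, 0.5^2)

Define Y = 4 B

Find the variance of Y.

For Y = aB + b: Var(Y) = a² * Var(B)
Var(B) = 0.5^2 = 0.25
Var(Y) = 4² * 0.25 = 16 * 0.25 = 4

4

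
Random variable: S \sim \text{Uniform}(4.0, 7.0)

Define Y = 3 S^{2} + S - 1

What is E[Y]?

E[Y] = 3*E[S²] + 1*E[S] - 1
E[S] = 5.5
E[S²] = Var(S) + (E[S])² = 0.75 + 30.25 = 31
E[Y] = 3*31 + 1*5.5 - 1 = 97.5

97.5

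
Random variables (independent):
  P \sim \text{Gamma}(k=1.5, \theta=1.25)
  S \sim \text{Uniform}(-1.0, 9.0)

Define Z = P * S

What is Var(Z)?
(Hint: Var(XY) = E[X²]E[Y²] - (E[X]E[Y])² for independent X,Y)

Var(XY) = E[X²]E[Y²] - (E[X]E[Y])²
E[P] = 1.875, Var(P) = 2.34375
E[S] = 4, Var(S) = 8.3333333
E[P²] = 2.34375 + 1.875² = 5.859375
E[S²] = 8.3333333 + 4² = 24.333333
Var(Z) = 5.859375*24.333333 - (1.875*4)²
= 142.57812 - 56.25 = 86.328125

86.328125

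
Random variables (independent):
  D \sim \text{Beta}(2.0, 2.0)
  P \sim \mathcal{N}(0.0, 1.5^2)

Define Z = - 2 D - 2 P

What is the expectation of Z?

E[Z] = -2*E[D] - 2*E[P]
E[D] = 0.5
E[P] = 0
E[Z] = -2*0.5 - 2*0 = -1

-1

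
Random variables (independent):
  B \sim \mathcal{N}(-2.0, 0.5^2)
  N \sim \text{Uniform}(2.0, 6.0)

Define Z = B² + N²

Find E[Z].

E[Z] = E[B²] + E[N²]
E[B²] = Var(B) + E[B]² = 0.25 + 4 = 4.25
E[N²] = Var(N) + E[N]² = 1.3333333 + 16 = 17.333333
E[Z] = 4.25 + 17.333333 = 21.583333

21.583333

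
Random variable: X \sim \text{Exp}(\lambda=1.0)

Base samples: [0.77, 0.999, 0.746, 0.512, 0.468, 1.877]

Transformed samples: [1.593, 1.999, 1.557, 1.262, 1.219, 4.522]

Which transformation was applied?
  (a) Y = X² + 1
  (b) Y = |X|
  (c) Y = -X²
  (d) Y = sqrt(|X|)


Checking option (a) Y = X² + 1:
  X = 0.77 -> Y = 1.593 ✓
  X = 0.999 -> Y = 1.999 ✓
  X = 0.746 -> Y = 1.557 ✓
All samples match this transformation.

(a) X² + 1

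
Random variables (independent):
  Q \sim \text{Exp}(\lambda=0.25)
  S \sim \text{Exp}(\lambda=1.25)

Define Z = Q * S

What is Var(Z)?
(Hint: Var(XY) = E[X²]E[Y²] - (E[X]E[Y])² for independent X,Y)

Var(XY) = E[X²]E[Y²] - (E[X]E[Y])²
E[Q] = 4, Var(Q) = 16
E[S] = 0.8, Var(S) = 0.64
E[Q²] = 16 + 4² = 32
E[S²] = 0.64 + 0.8² = 1.28
Var(Z) = 32*1.28 - (4*0.8)²
= 40.96 - 10.24 = 30.72

30.72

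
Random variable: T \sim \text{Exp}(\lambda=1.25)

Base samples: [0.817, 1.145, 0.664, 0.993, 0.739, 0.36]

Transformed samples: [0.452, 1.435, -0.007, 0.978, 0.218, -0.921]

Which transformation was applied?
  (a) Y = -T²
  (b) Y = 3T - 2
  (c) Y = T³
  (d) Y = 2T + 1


Checking option (b) Y = 3T - 2:
  T = 0.817 -> Y = 0.452 ✓
  T = 1.145 -> Y = 1.435 ✓
  T = 0.664 -> Y = -0.007 ✓
All samples match this transformation.

(b) 3T - 2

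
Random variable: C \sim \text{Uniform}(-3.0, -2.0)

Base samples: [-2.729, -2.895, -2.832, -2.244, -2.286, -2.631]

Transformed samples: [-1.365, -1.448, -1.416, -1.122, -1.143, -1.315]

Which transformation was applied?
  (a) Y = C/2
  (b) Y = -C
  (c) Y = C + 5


Checking option (a) Y = C/2:
  C = -2.729 -> Y = -1.365 ✓
  C = -2.895 -> Y = -1.448 ✓
  C = -2.832 -> Y = -1.416 ✓
All samples match this transformation.

(a) C/2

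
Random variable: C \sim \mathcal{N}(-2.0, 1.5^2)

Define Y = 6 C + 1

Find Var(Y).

For Y = aC + b: Var(Y) = a² * Var(C)
Var(C) = 1.5^2 = 2.25
Var(Y) = 6² * 2.25 = 36 * 2.25 = 81

81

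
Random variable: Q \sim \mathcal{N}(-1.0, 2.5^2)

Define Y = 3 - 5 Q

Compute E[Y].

For Y = -5Q + 3:
E[Y] = -5 * E[Q] + 3
E[Q] = -1.0 = -1
E[Y] = -5 * (-1) + 3 = 8

8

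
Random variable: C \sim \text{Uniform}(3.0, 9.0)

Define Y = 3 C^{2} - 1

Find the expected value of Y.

E[Y] = 3*E[C²] - 1
E[C] = 6
E[C²] = Var(C) + (E[C])² = 3 + 36 = 39
E[Y] = 3*39 - 1 = 116

116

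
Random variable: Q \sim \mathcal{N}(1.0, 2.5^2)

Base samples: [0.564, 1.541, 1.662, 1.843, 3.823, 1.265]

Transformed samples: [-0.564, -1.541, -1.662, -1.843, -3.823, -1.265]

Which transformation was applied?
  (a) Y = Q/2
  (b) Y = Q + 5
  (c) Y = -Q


Checking option (c) Y = -Q:
  Q = 0.564 -> Y = -0.564 ✓
  Q = 1.541 -> Y = -1.541 ✓
  Q = 1.662 -> Y = -1.662 ✓
All samples match this transformation.

(c) -Q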